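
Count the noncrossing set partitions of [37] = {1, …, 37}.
C_37 = 45950804324621742364

These noncrossing partitions are counted by the Catalan number C_n = (1/(n + 1)) · C(2n, n). For n = 37: C_37 = (1/38) · C(74, 37) = 1746130564335626209832/38 = 45950804324621742364.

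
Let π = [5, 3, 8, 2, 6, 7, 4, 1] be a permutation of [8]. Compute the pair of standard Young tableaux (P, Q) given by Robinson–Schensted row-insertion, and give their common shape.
P = [1, 4, 7] / [2, 6] / [3, 8] / [5];  Q = [1, 3, 6] / [2, 5] / [4, 7] / [8];  common shape = (3, 2, 2, 1)

Row-insert the values π_1, π_2, … into P one at a time, bumping the leftmost entry strictly greater than the inserted value down to the next row. The recording tableau Q records, in position (i, j), the step at which that cell was added to P.
  Insert 5 (step 1): P = [5];  Q = [1]
  Insert 3 (step 2): P = [3] / [5];  Q = [1] / [2]
  Insert 8 (step 3): P = [3, 8] / [5];  Q = [1, 3] / [2]
  Insert 2 (step 4): P = [2, 8] / [3] / [5];  Q = [1, 3] / [2] / [4]
  Insert 6 (step 5): P = [2, 6] / [3, 8] / [5];  Q = [1, 3] / [2, 5] / [4]
  Insert 7 (step 6): P = [2, 6, 7] / [3, 8] / [5];  Q = [1, 3, 6] / [2, 5] / [4]
  Insert 4 (step 7): P = [2, 4, 7] / [3, 6] / [5, 8];  Q = [1, 3, 6] / [2, 5] / [4, 7]
  Insert 1 (step 8): P = [1, 4, 7] / [2, 6] / [3, 8] / [5];  Q = [1, 3, 6] / [2, 5] / [4, 7] / [8]
Final shape: (3, 2, 2, 1).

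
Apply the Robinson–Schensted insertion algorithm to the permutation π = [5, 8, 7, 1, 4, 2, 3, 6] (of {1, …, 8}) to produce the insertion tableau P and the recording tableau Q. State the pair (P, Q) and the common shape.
P = [1, 2, 3, 6] / [4, 7] / [5] / [8];  Q = [1, 2, 7, 8] / [3, 5] / [4] / [6];  common shape = (4, 2, 1, 1)

Row-insert the values π_1, π_2, … into P one at a time, bumping the leftmost entry strictly greater than the inserted value down to the next row. The recording tableau Q records, in position (i, j), the step at which that cell was added to P.
  Insert 5 (step 1): P = [5];  Q = [1]
  Insert 8 (step 2): P = [5, 8];  Q = [1, 2]
  Insert 7 (step 3): P = [5, 7] / [8];  Q = [1, 2] / [3]
  Insert 1 (step 4): P = [1, 7] / [5] / [8];  Q = [1, 2] / [3] / [4]
  Insert 4 (step 5): P = [1, 4] / [5, 7] / [8];  Q = [1, 2] / [3, 5] / [4]
  Insert 2 (step 6): P = [1, 2] / [4, 7] / [5] / [8];  Q = [1, 2] / [3, 5] / [4] / [6]
  Insert 3 (step 7): P = [1, 2, 3] / [4, 7] / [5] / [8];  Q = [1, 2, 7] / [3, 5] / [4] / [6]
  Insert 6 (step 8): P = [1, 2, 3, 6] / [4, 7] / [5] / [8];  Q = [1, 2, 7, 8] / [3, 5] / [4] / [6]
Final shape: (4, 2, 1, 1).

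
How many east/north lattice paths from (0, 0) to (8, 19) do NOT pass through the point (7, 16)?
Number of paths = 1239447

Total paths from (0, 0) to (8, 19): C(27, 8) = 2220075. Paths through (7, 16): (paths (0, 0) → (7, 16)) × (paths (7, 16) → (8, 19)) = C(23, 7) · C(4, 1) = 245157 · 4 = 980628. Avoidance count = 2220075 − 980628 = 1239447.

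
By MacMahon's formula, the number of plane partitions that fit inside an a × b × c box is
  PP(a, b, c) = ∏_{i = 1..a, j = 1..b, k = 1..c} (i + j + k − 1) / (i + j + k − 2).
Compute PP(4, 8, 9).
PP(4, 8, 9) = 151561524301616

Evaluate the triple product over i = 1..4, j = 1..8, k = 1..9. The factors are (2/1) · (3/2) · (4/3) · (5/4) · (6/5) · (7/6) · (8/7) · (9/8) · … (288 factors total). The numerators and denominators telescope so the product is an integer; carrying out the multiplication exactly gives PP(4, 8, 9) = 151561524301616.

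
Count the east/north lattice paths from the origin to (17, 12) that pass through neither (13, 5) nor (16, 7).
Number of paths = 48111633

Inclusion–exclusion. Total paths: C(29, 17) = 51895935. Through P₁: C(18, 13)·C(11, 4) = 2827440. Through P₂: C(23, 16)·C(6, 1) = 1470942. Since P₁ is strictly southwest of P₂, a monotone path through both must visit P₁ then P₂; paths through both = C(18, 13)·C(5, 3)·C(6, 1) = 514080. Avoid both = 51895935 − 2827440 − 1470942 + 514080 = 48111633.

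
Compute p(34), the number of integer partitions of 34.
p(34) = 12310

Compute p(n) via the recurrence p(n, m) = p(n, m−1) + p(n−m, m), where p(n, m) counts partitions of n with all parts ≤ m and p(n) = p(n, n). The base cases are p(0, m) = 1 and p(n, 0) = 0 for n > 0. Filling the table yields p(34) = 12310. (Euler's pentagonal recurrence is an alternative.)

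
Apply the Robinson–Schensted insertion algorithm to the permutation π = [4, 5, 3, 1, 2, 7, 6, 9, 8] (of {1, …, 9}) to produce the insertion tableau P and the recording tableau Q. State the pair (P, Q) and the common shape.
P = [1, 2, 6, 8] / [3, 5, 7, 9] / [4];  Q = [1, 2, 6, 8] / [3, 5, 7, 9] / [4];  common shape = (4, 4, 1)

Row-insert the values π_1, π_2, … into P one at a time, bumping the leftmost entry strictly greater than the inserted value down to the next row. The recording tableau Q records, in position (i, j), the step at which that cell was added to P.
  Insert 4 (step 1): P = [4];  Q = [1]
  Insert 5 (step 2): P = [4, 5];  Q = [1, 2]
  Insert 3 (step 3): P = [3, 5] / [4];  Q = [1, 2] / [3]
  Insert 1 (step 4): P = [1, 5] / [3] / [4];  Q = [1, 2] / [3] / [4]
  Insert 2 (step 5): P = [1, 2] / [3, 5] / [4];  Q = [1, 2] / [3, 5] / [4]
  Insert 7 (step 6): P = [1, 2, 7] / [3, 5] / [4];  Q = [1, 2, 6] / [3, 5] / [4]
  Insert 6 (step 7): P = [1, 2, 6] / [3, 5, 7] / [4];  Q = [1, 2, 6] / [3, 5, 7] / [4]
  Insert 9 (step 8): P = [1, 2, 6, 9] / [3, 5, 7] / [4];  Q = [1, 2, 6, 8] / [3, 5, 7] / [4]
  Insert 8 (step 9): P = [1, 2, 6, 8] / [3, 5, 7, 9] / [4];  Q = [1, 2, 6, 8] / [3, 5, 7, 9] / [4]
Final shape: (4, 4, 1).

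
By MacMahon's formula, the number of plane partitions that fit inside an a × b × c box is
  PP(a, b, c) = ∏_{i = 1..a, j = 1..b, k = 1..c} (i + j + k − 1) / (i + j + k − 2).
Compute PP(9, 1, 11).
PP(9, 1, 11) = 167960

Evaluate the triple product over i = 1..9, j = 1..1, k = 1..11. The factors are (2/1) · (3/2) · (4/3) · (5/4) · (6/5) · (7/6) · (8/7) · (9/8) · … (99 factors total). The numerators and denominators telescope so the product is an integer; carrying out the multiplication exactly gives PP(9, 1, 11) = 167960.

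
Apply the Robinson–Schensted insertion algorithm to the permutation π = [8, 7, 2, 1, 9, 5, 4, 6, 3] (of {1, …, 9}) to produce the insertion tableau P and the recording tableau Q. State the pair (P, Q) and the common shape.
P = [1, 3, 6] / [2, 4] / [5, 9] / [7] / [8];  Q = [1, 5, 8] / [2, 6] / [3, 7] / [4] / [9];  common shape = (3, 2, 2, 1, 1)

Row-insert the values π_1, π_2, … into P one at a time, bumping the leftmost entry strictly greater than the inserted value down to the next row. The recording tableau Q records, in position (i, j), the step at which that cell was added to P.
  Insert 8 (step 1): P = [8];  Q = [1]
  Insert 7 (step 2): P = [7] / [8];  Q = [1] / [2]
  Insert 2 (step 3): P = [2] / [7] / [8];  Q = [1] / [2] / [3]
  Insert 1 (step 4): P = [1] / [2] / [7] / [8];  Q = [1] / [2] / [3] / [4]
  Insert 9 (step 5): P = [1, 9] / [2] / [7] / [8];  Q = [1, 5] / [2] / [3] / [4]
  Insert 5 (step 6): P = [1, 5] / [2, 9] / [7] / [8];  Q = [1, 5] / [2, 6] / [3] / [4]
  Insert 4 (step 7): P = [1, 4] / [2, 5] / [7, 9] / [8];  Q = [1, 5] / [2, 6] / [3, 7] / [4]
  Insert 6 (step 8): P = [1, 4, 6] / [2, 5] / [7, 9] / [8];  Q = [1, 5, 8] / [2, 6] / [3, 7] / [4]
  Insert 3 (step 9): P = [1, 3, 6] / [2, 4] / [5, 9] / [7] / [8];  Q = [1, 5, 8] / [2, 6] / [3, 7] / [4] / [9]
Final shape: (3, 2, 2, 1, 1).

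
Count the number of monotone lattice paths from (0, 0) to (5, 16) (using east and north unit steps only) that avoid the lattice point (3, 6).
Number of paths = 14805

Total paths from (0, 0) to (5, 16): C(21, 5) = 20349. Paths through (3, 6): (paths (0, 0) → (3, 6)) × (paths (3, 6) → (5, 16)) = C(9, 3) · C(12, 2) = 84 · 66 = 5544. Avoidance count = 20349 − 5544 = 14805.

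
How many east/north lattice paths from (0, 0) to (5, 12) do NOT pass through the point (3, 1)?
Number of paths = 5876

Total paths from (0, 0) to (5, 12): C(17, 5) = 6188. Paths through (3, 1): (paths (0, 0) → (3, 1)) × (paths (3, 1) → (5, 12)) = C(4, 3) · C(13, 2) = 4 · 78 = 312. Avoidance count = 6188 − 312 = 5876.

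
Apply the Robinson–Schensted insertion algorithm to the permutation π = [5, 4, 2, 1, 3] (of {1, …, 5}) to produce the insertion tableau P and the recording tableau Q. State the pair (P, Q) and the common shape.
P = [1, 3] / [2] / [4] / [5];  Q = [1, 5] / [2] / [3] / [4];  common shape = (2, 1, 1, 1)

Row-insert the values π_1, π_2, … into P one at a time, bumping the leftmost entry strictly greater than the inserted value down to the next row. The recording tableau Q records, in position (i, j), the step at which that cell was added to P.
  Insert 5 (step 1): P = [5];  Q = [1]
  Insert 4 (step 2): P = [4] / [5];  Q = [1] / [2]
  Insert 2 (step 3): P = [2] / [4] / [5];  Q = [1] / [2] / [3]
  Insert 1 (step 4): P = [1] / [2] / [4] / [5];  Q = [1] / [2] / [3] / [4]
  Insert 3 (step 5): P = [1, 3] / [2] / [4] / [5];  Q = [1, 5] / [2] / [3] / [4]
Final shape: (2, 1, 1, 1).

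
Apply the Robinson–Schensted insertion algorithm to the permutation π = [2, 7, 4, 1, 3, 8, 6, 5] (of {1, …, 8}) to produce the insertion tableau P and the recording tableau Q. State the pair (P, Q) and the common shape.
P = [1, 3, 5] / [2, 4, 6] / [7, 8];  Q = [1, 2, 6] / [3, 5, 7] / [4, 8];  common shape = (3, 3, 2)

Row-insert the values π_1, π_2, … into P one at a time, bumping the leftmost entry strictly greater than the inserted value down to the next row. The recording tableau Q records, in position (i, j), the step at which that cell was added to P.
  Insert 2 (step 1): P = [2];  Q = [1]
  Insert 7 (step 2): P = [2, 7];  Q = [1, 2]
  Insert 4 (step 3): P = [2, 4] / [7];  Q = [1, 2] / [3]
  Insert 1 (step 4): P = [1, 4] / [2] / [7];  Q = [1, 2] / [3] / [4]
  Insert 3 (step 5): P = [1, 3] / [2, 4] / [7];  Q = [1, 2] / [3, 5] / [4]
  Insert 8 (step 6): P = [1, 3, 8] / [2, 4] / [7];  Q = [1, 2, 6] / [3, 5] / [4]
  Insert 6 (step 7): P = [1, 3, 6] / [2, 4, 8] / [7];  Q = [1, 2, 6] / [3, 5, 7] / [4]
  Insert 5 (step 8): P = [1, 3, 5] / [2, 4, 6] / [7, 8];  Q = [1, 2, 6] / [3, 5, 7] / [4, 8]
Final shape: (3, 3, 2).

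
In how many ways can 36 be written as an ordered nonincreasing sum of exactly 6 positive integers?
p(36, 6 parts) = 1206

Partitions of n into exactly k parts are in bijection with partitions of n − k into at most k parts (subtract 1 from each part). So p(36, exactly 6) = p(30, parts ≤ 6). Computing via the recurrence p(m, j) = p(m, j−1) + p(m−j, j) gives 1206.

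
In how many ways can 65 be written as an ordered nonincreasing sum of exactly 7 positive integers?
p(65, 7 parts) = 37108

Partitions of n into exactly k parts are in bijection with partitions of n − k into at most k parts (subtract 1 from each part). So p(65, exactly 7) = p(58, parts ≤ 7). Computing via the recurrence p(m, j) = p(m, j−1) + p(m−j, j) gives 37108.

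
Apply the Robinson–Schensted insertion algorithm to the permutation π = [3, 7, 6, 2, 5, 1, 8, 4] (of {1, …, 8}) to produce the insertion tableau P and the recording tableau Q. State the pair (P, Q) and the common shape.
P = [1, 4, 8] / [2, 5] / [3, 6] / [7];  Q = [1, 2, 7] / [3, 5] / [4, 8] / [6];  common shape = (3, 2, 2, 1)

Row-insert the values π_1, π_2, … into P one at a time, bumping the leftmost entry strictly greater than the inserted value down to the next row. The recording tableau Q records, in position (i, j), the step at which that cell was added to P.
  Insert 3 (step 1): P = [3];  Q = [1]
  Insert 7 (step 2): P = [3, 7];  Q = [1, 2]
  Insert 6 (step 3): P = [3, 6] / [7];  Q = [1, 2] / [3]
  Insert 2 (step 4): P = [2, 6] / [3] / [7];  Q = [1, 2] / [3] / [4]
  Insert 5 (step 5): P = [2, 5] / [3, 6] / [7];  Q = [1, 2] / [3, 5] / [4]
  Insert 1 (step 6): P = [1, 5] / [2, 6] / [3] / [7];  Q = [1, 2] / [3, 5] / [4] / [6]
  Insert 8 (step 7): P = [1, 5, 8] / [2, 6] / [3] / [7];  Q = [1, 2, 7] / [3, 5] / [4] / [6]
  Insert 4 (step 8): P = [1, 4, 8] / [2, 5] / [3, 6] / [7];  Q = [1, 2, 7] / [3, 5] / [4, 8] / [6]
Final shape: (3, 2, 2, 1).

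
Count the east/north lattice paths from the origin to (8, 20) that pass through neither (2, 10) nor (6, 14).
Number of paths = 1623657

Inclusion–exclusion. Total paths: C(28, 8) = 3108105. Through P₁: C(12, 2)·C(16, 6) = 528528. Through P₂: C(20, 6)·C(8, 2) = 1085280. Since P₁ is strictly southwest of P₂, a monotone path through both must visit P₁ then P₂; paths through both = C(12, 2)·C(8, 4)·C(8, 2) = 129360. Avoid both = 3108105 − 528528 − 1085280 + 129360 = 1623657.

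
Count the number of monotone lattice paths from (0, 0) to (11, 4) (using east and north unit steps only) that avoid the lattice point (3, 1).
Number of paths = 705

Total paths from (0, 0) to (11, 4): C(15, 11) = 1365. Paths through (3, 1): (paths (0, 0) → (3, 1)) × (paths (3, 1) → (11, 4)) = C(4, 3) · C(11, 8) = 4 · 165 = 660. Avoidance count = 1365 − 660 = 705.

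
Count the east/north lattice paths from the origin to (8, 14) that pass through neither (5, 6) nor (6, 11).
Number of paths = 147500

Inclusion–exclusion. Total paths: C(22, 8) = 319770. Through P₁: C(11, 5)·C(11, 3) = 76230. Through P₂: C(17, 6)·C(5, 2) = 123760. Since P₁ is strictly southwest of P₂, a monotone path through both must visit P₁ then P₂; paths through both = C(11, 5)·C(6, 1)·C(5, 2) = 27720. Avoid both = 319770 − 76230 − 123760 + 27720 = 147500.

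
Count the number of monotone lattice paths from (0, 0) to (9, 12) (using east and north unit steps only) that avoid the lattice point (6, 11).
Number of paths = 244426

Total paths from (0, 0) to (9, 12): C(21, 9) = 293930. Paths through (6, 11): (paths (0, 0) → (6, 11)) × (paths (6, 11) → (9, 12)) = C(17, 6) · C(4, 3) = 12376 · 4 = 49504. Avoidance count = 293930 − 49504 = 244426.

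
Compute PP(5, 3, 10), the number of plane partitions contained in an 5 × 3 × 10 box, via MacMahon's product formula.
PP(5, 3, 10) = 644195552

Evaluate the triple product over i = 1..5, j = 1..3, k = 1..10. The factors are (2/1) · (3/2) · (4/3) · (5/4) · (6/5) · (7/6) · (8/7) · (9/8) · … (150 factors total). The numerators and denominators telescope so the product is an integer; carrying out the multiplication exactly gives PP(5, 3, 10) = 644195552.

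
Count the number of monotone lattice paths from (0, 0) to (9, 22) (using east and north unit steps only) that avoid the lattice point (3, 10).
Number of paths = 14850771

Total paths from (0, 0) to (9, 22): C(31, 9) = 20160075. Paths through (3, 10): (paths (0, 0) → (3, 10)) × (paths (3, 10) → (9, 22)) = C(13, 3) · C(18, 6) = 286 · 18564 = 5309304. Avoidance count = 20160075 − 5309304 = 14850771.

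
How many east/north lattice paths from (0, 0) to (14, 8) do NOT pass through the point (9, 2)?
Number of paths = 294360

Total paths from (0, 0) to (14, 8): C(22, 14) = 319770. Paths through (9, 2): (paths (0, 0) → (9, 2)) × (paths (9, 2) → (14, 8)) = C(11, 9) · C(11, 5) = 55 · 462 = 25410. Avoidance count = 319770 − 25410 = 294360.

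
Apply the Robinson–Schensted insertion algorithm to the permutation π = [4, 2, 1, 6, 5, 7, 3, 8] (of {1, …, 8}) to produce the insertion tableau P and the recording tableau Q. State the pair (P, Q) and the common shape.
P = [1, 3, 7, 8] / [2, 5] / [4, 6];  Q = [1, 4, 6, 8] / [2, 5] / [3, 7];  common shape = (4, 2, 2)

Row-insert the values π_1, π_2, … into P one at a time, bumping the leftmost entry strictly greater than the inserted value down to the next row. The recording tableau Q records, in position (i, j), the step at which that cell was added to P.
  Insert 4 (step 1): P = [4];  Q = [1]
  Insert 2 (step 2): P = [2] / [4];  Q = [1] / [2]
  Insert 1 (step 3): P = [1] / [2] / [4];  Q = [1] / [2] / [3]
  Insert 6 (step 4): P = [1, 6] / [2] / [4];  Q = [1, 4] / [2] / [3]
  Insert 5 (step 5): P = [1, 5] / [2, 6] / [4];  Q = [1, 4] / [2, 5] / [3]
  Insert 7 (step 6): P = [1, 5, 7] / [2, 6] / [4];  Q = [1, 4, 6] / [2, 5] / [3]
  Insert 3 (step 7): P = [1, 3, 7] / [2, 5] / [4, 6];  Q = [1, 4, 6] / [2, 5] / [3, 7]
  Insert 8 (step 8): P = [1, 3, 7, 8] / [2, 5] / [4, 6];  Q = [1, 4, 6, 8] / [2, 5] / [3, 7]
Final shape: (4, 2, 2).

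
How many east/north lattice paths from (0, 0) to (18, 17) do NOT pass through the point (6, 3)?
Number of paths = 3726320850

Total paths from (0, 0) to (18, 17): C(35, 18) = 4537567650. Paths through (6, 3): (paths (0, 0) → (6, 3)) × (paths (6, 3) → (18, 17)) = C(9, 6) · C(26, 12) = 84 · 9657700 = 811246800. Avoidance count = 4537567650 − 811246800 = 3726320850.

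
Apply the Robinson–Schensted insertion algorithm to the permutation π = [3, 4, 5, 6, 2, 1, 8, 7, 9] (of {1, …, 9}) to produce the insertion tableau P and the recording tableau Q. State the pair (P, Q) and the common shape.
P = [1, 4, 5, 6, 7, 9] / [2, 8] / [3];  Q = [1, 2, 3, 4, 7, 9] / [5, 8] / [6];  common shape = (6, 2, 1)

Row-insert the values π_1, π_2, … into P one at a time, bumping the leftmost entry strictly greater than the inserted value down to the next row. The recording tableau Q records, in position (i, j), the step at which that cell was added to P.
  Insert 3 (step 1): P = [3];  Q = [1]
  Insert 4 (step 2): P = [3, 4];  Q = [1, 2]
  Insert 5 (step 3): P = [3, 4, 5];  Q = [1, 2, 3]
  Insert 6 (step 4): P = [3, 4, 5, 6];  Q = [1, 2, 3, 4]
  Insert 2 (step 5): P = [2, 4, 5, 6] / [3];  Q = [1, 2, 3, 4] / [5]
  Insert 1 (step 6): P = [1, 4, 5, 6] / [2] / [3];  Q = [1, 2, 3, 4] / [5] / [6]
  Insert 8 (step 7): P = [1, 4, 5, 6, 8] / [2] / [3];  Q = [1, 2, 3, 4, 7] / [5] / [6]
  Insert 7 (step 8): P = [1, 4, 5, 6, 7] / [2, 8] / [3];  Q = [1, 2, 3, 4, 7] / [5, 8] / [6]
  Insert 9 (step 9): P = [1, 4, 5, 6, 7, 9] / [2, 8] / [3];  Q = [1, 2, 3, 4, 7, 9] / [5, 8] / [6]
Final shape: (6, 2, 1).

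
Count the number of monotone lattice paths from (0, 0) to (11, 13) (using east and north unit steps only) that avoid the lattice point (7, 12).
Number of paths = 2244204

Total paths from (0, 0) to (11, 13): C(24, 11) = 2496144. Paths through (7, 12): (paths (0, 0) → (7, 12)) × (paths (7, 12) → (11, 13)) = C(19, 7) · C(5, 4) = 50388 · 5 = 251940. Avoidance count = 2496144 − 251940 = 2244204.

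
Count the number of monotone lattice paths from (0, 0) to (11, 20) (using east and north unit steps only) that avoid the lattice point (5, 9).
Number of paths = 59895563

Total paths from (0, 0) to (11, 20): C(31, 11) = 84672315. Paths through (5, 9): (paths (0, 0) → (5, 9)) × (paths (5, 9) → (11, 20)) = C(14, 5) · C(17, 6) = 2002 · 12376 = 24776752. Avoidance count = 84672315 − 24776752 = 59895563.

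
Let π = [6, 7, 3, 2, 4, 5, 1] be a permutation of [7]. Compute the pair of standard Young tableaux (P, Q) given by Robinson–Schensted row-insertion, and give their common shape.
P = [1, 4, 5] / [2, 7] / [3] / [6];  Q = [1, 2, 6] / [3, 5] / [4] / [7];  common shape = (3, 2, 1, 1)

Row-insert the values π_1, π_2, … into P one at a time, bumping the leftmost entry strictly greater than the inserted value down to the next row. The recording tableau Q records, in position (i, j), the step at which that cell was added to P.
  Insert 6 (step 1): P = [6];  Q = [1]
  Insert 7 (step 2): P = [6, 7];  Q = [1, 2]
  Insert 3 (step 3): P = [3, 7] / [6];  Q = [1, 2] / [3]
  Insert 2 (step 4): P = [2, 7] / [3] / [6];  Q = [1, 2] / [3] / [4]
  Insert 4 (step 5): P = [2, 4] / [3, 7] / [6];  Q = [1, 2] / [3, 5] / [4]
  Insert 5 (step 6): P = [2, 4, 5] / [3, 7] / [6];  Q = [1, 2, 6] / [3, 5] / [4]
  Insert 1 (step 7): P = [1, 4, 5] / [2, 7] / [3] / [6];  Q = [1, 2, 6] / [3, 5] / [4] / [7]
Final shape: (3, 2, 1, 1).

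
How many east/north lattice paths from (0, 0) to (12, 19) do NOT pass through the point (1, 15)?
Number of paths = 141098685

Total paths from (0, 0) to (12, 19): C(31, 12) = 141120525. Paths through (1, 15): (paths (0, 0) → (1, 15)) × (paths (1, 15) → (12, 19)) = C(16, 1) · C(15, 11) = 16 · 1365 = 21840. Avoidance count = 141120525 − 21840 = 141098685.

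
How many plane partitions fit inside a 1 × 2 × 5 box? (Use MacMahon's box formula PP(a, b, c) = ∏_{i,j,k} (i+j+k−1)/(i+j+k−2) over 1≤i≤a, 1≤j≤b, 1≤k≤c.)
PP(1, 2, 5) = 21

Evaluate the triple product over i = 1..1, j = 1..2, k = 1..5. The factors are (2/1) · (3/2) · (4/3) · (5/4) · (6/5) · (3/2) · (4/3) · (5/4) · … (10 factors total). The numerators and denominators telescope so the product is an integer; carrying out the multiplication exactly gives PP(1, 2, 5) = 21.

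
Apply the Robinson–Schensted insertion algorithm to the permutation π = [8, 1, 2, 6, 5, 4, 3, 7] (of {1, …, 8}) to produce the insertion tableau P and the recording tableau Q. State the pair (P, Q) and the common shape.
P = [1, 2, 3, 7] / [4] / [5] / [6] / [8];  Q = [1, 3, 4, 8] / [2] / [5] / [6] / [7];  common shape = (4, 1, 1, 1, 1)

Row-insert the values π_1, π_2, … into P one at a time, bumping the leftmost entry strictly greater than the inserted value down to the next row. The recording tableau Q records, in position (i, j), the step at which that cell was added to P.
  Insert 8 (step 1): P = [8];  Q = [1]
  Insert 1 (step 2): P = [1] / [8];  Q = [1] / [2]
  Insert 2 (step 3): P = [1, 2] / [8];  Q = [1, 3] / [2]
  Insert 6 (step 4): P = [1, 2, 6] / [8];  Q = [1, 3, 4] / [2]
  Insert 5 (step 5): P = [1, 2, 5] / [6] / [8];  Q = [1, 3, 4] / [2] / [5]
  Insert 4 (step 6): P = [1, 2, 4] / [5] / [6] / [8];  Q = [1, 3, 4] / [2] / [5] / [6]
  Insert 3 (step 7): P = [1, 2, 3] / [4] / [5] / [6] / [8];  Q = [1, 3, 4] / [2] / [5] / [6] / [7]
  Insert 7 (step 8): P = [1, 2, 3, 7] / [4] / [5] / [6] / [8];  Q = [1, 3, 4, 8] / [2] / [5] / [6] / [7]
Final shape: (4, 1, 1, 1, 1).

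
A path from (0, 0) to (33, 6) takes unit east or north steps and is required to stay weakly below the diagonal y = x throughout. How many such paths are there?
Number of paths = 2686866

By the reflection principle (André's argument), the number of monotone paths to (33, 6) with n ≤ m that never go above y = x is C(39, 33) − C(39, 34) = 3262623 − 575757 = 2686866.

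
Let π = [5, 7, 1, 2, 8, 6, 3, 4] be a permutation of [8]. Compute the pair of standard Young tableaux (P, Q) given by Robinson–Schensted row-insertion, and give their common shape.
P = [1, 2, 3, 4] / [5, 6, 8] / [7];  Q = [1, 2, 5, 8] / [3, 4, 6] / [7];  common shape = (4, 3, 1)

Row-insert the values π_1, π_2, … into P one at a time, bumping the leftmost entry strictly greater than the inserted value down to the next row. The recording tableau Q records, in position (i, j), the step at which that cell was added to P.
  Insert 5 (step 1): P = [5];  Q = [1]
  Insert 7 (step 2): P = [5, 7];  Q = [1, 2]
  Insert 1 (step 3): P = [1, 7] / [5];  Q = [1, 2] / [3]
  Insert 2 (step 4): P = [1, 2] / [5, 7];  Q = [1, 2] / [3, 4]
  Insert 8 (step 5): P = [1, 2, 8] / [5, 7];  Q = [1, 2, 5] / [3, 4]
  Insert 6 (step 6): P = [1, 2, 6] / [5, 7, 8];  Q = [1, 2, 5] / [3, 4, 6]
  Insert 3 (step 7): P = [1, 2, 3] / [5, 6, 8] / [7];  Q = [1, 2, 5] / [3, 4, 6] / [7]
  Insert 4 (step 8): P = [1, 2, 3, 4] / [5, 6, 8] / [7];  Q = [1, 2, 5, 8] / [3, 4, 6] / [7]
Final shape: (4, 3, 1).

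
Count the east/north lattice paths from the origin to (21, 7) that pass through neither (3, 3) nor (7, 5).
Number of paths = 978700

Inclusion–exclusion. Total paths: C(28, 21) = 1184040. Through P₁: C(6, 3)·C(22, 18) = 146300. Through P₂: C(12, 7)·C(16, 14) = 95040. Since P₁ is strictly southwest of P₂, a monotone path through both must visit P₁ then P₂; paths through both = C(6, 3)·C(6, 4)·C(16, 14) = 36000. Avoid both = 1184040 − 146300 − 95040 + 36000 = 978700.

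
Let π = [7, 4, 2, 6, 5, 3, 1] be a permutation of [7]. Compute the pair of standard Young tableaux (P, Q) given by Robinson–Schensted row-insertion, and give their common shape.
P = [1, 3] / [2, 5] / [4] / [6] / [7];  Q = [1, 4] / [2, 5] / [3] / [6] / [7];  common shape = (2, 2, 1, 1, 1)

Row-insert the values π_1, π_2, … into P one at a time, bumping the leftmost entry strictly greater than the inserted value down to the next row. The recording tableau Q records, in position (i, j), the step at which that cell was added to P.
  Insert 7 (step 1): P = [7];  Q = [1]
  Insert 4 (step 2): P = [4] / [7];  Q = [1] / [2]
  Insert 2 (step 3): P = [2] / [4] / [7];  Q = [1] / [2] / [3]
  Insert 6 (step 4): P = [2, 6] / [4] / [7];  Q = [1, 4] / [2] / [3]
  Insert 5 (step 5): P = [2, 5] / [4, 6] / [7];  Q = [1, 4] / [2, 5] / [3]
  Insert 3 (step 6): P = [2, 3] / [4, 5] / [6] / [7];  Q = [1, 4] / [2, 5] / [3] / [6]
  Insert 1 (step 7): P = [1, 3] / [2, 5] / [4] / [6] / [7];  Q = [1, 4] / [2, 5] / [3] / [6] / [7]
Final shape: (2, 2, 1, 1, 1).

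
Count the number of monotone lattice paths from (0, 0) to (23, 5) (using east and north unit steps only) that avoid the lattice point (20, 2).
Number of paths = 93660

Total paths from (0, 0) to (23, 5): C(28, 23) = 98280. Paths through (20, 2): (paths (0, 0) → (20, 2)) × (paths (20, 2) → (23, 5)) = C(22, 20) · C(6, 3) = 231 · 20 = 4620. Avoidance count = 98280 − 4620 = 93660.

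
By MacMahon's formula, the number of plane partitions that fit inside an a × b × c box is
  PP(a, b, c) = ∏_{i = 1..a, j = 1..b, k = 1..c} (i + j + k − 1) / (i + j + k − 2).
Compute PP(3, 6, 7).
PP(3, 6, 7) = 131589315

Evaluate the triple product over i = 1..3, j = 1..6, k = 1..7. The factors are (2/1) · (3/2) · (4/3) · (5/4) · (6/5) · (7/6) · (8/7) · (3/2) · … (126 factors total). The numerators and denominators telescope so the product is an integer; carrying out the multiplication exactly gives PP(3, 6, 7) = 131589315.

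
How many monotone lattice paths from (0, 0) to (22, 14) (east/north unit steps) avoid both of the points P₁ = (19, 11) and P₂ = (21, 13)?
Number of paths = 1503311280

Inclusion–exclusion. Total paths: C(36, 22) = 3796297200. Through P₁: C(30, 19)·C(6, 3) = 1092546000. Through P₂: C(34, 21)·C(2, 1) = 1855967520. Since P₁ is strictly southwest of P₂, a monotone path through both must visit P₁ then P₂; paths through both = C(30, 19)·C(4, 2)·C(2, 1) = 655527600. Avoid both = 3796297200 − 1092546000 − 1855967520 + 655527600 = 1503311280.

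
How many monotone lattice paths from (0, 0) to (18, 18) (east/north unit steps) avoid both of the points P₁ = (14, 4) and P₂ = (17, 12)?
Number of paths = 8706034455

Inclusion–exclusion. Total paths: C(36, 18) = 9075135300. Through P₁: C(18, 14)·C(18, 4) = 9363600. Through P₂: C(29, 17)·C(7, 1) = 363271545. Since P₁ is strictly southwest of P₂, a monotone path through both must visit P₁ then P₂; paths through both = C(18, 14)·C(11, 3)·C(7, 1) = 3534300. Avoid both = 9075135300 − 9363600 − 363271545 + 3534300 = 8706034455.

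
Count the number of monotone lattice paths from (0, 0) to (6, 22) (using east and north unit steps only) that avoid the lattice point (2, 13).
Number of paths = 301665

Total paths from (0, 0) to (6, 22): C(28, 6) = 376740. Paths through (2, 13): (paths (0, 0) → (2, 13)) × (paths (2, 13) → (6, 22)) = C(15, 2) · C(13, 4) = 105 · 715 = 75075. Avoidance count = 376740 − 75075 = 301665.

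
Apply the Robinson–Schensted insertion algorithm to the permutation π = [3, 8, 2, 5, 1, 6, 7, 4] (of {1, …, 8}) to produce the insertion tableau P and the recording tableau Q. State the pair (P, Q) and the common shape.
P = [1, 4, 6, 7] / [2, 5] / [3, 8];  Q = [1, 2, 6, 7] / [3, 4] / [5, 8];  common shape = (4, 2, 2)

Row-insert the values π_1, π_2, … into P one at a time, bumping the leftmost entry strictly greater than the inserted value down to the next row. The recording tableau Q records, in position (i, j), the step at which that cell was added to P.
  Insert 3 (step 1): P = [3];  Q = [1]
  Insert 8 (step 2): P = [3, 8];  Q = [1, 2]
  Insert 2 (step 3): P = [2, 8] / [3];  Q = [1, 2] / [3]
  Insert 5 (step 4): P = [2, 5] / [3, 8];  Q = [1, 2] / [3, 4]
  Insert 1 (step 5): P = [1, 5] / [2, 8] / [3];  Q = [1, 2] / [3, 4] / [5]
  Insert 6 (step 6): P = [1, 5, 6] / [2, 8] / [3];  Q = [1, 2, 6] / [3, 4] / [5]
  Insert 7 (step 7): P = [1, 5, 6, 7] / [2, 8] / [3];  Q = [1, 2, 6, 7] / [3, 4] / [5]
  Insert 4 (step 8): P = [1, 4, 6, 7] / [2, 5] / [3, 8];  Q = [1, 2, 6, 7] / [3, 4] / [5, 8]
Final shape: (4, 2, 2).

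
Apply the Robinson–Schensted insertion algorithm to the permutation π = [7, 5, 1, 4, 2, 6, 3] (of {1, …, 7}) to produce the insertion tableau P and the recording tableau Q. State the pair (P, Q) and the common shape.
P = [1, 2, 3] / [4, 6] / [5] / [7];  Q = [1, 4, 6] / [2, 7] / [3] / [5];  common shape = (3, 2, 1, 1)

Row-insert the values π_1, π_2, … into P one at a time, bumping the leftmost entry strictly greater than the inserted value down to the next row. The recording tableau Q records, in position (i, j), the step at which that cell was added to P.
  Insert 7 (step 1): P = [7];  Q = [1]
  Insert 5 (step 2): P = [5] / [7];  Q = [1] / [2]
  Insert 1 (step 3): P = [1] / [5] / [7];  Q = [1] / [2] / [3]
  Insert 4 (step 4): P = [1, 4] / [5] / [7];  Q = [1, 4] / [2] / [3]
  Insert 2 (step 5): P = [1, 2] / [4] / [5] / [7];  Q = [1, 4] / [2] / [3] / [5]
  Insert 6 (step 6): P = [1, 2, 6] / [4] / [5] / [7];  Q = [1, 4, 6] / [2] / [3] / [5]
  Insert 3 (step 7): P = [1, 2, 3] / [4, 6] / [5] / [7];  Q = [1, 4, 6] / [2, 7] / [3] / [5]
Final shape: (3, 2, 1, 1).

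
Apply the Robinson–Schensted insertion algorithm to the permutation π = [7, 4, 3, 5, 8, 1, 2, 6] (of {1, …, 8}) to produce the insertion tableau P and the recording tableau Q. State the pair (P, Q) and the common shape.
P = [1, 2, 6] / [3, 5, 8] / [4] / [7];  Q = [1, 4, 5] / [2, 7, 8] / [3] / [6];  common shape = (3, 3, 1, 1)

Row-insert the values π_1, π_2, … into P one at a time, bumping the leftmost entry strictly greater than the inserted value down to the next row. The recording tableau Q records, in position (i, j), the step at which that cell was added to P.
  Insert 7 (step 1): P = [7];  Q = [1]
  Insert 4 (step 2): P = [4] / [7];  Q = [1] / [2]
  Insert 3 (step 3): P = [3] / [4] / [7];  Q = [1] / [2] / [3]
  Insert 5 (step 4): P = [3, 5] / [4] / [7];  Q = [1, 4] / [2] / [3]
  Insert 8 (step 5): P = [3, 5, 8] / [4] / [7];  Q = [1, 4, 5] / [2] / [3]
  Insert 1 (step 6): P = [1, 5, 8] / [3] / [4] / [7];  Q = [1, 4, 5] / [2] / [3] / [6]
  Insert 2 (step 7): P = [1, 2, 8] / [3, 5] / [4] / [7];  Q = [1, 4, 5] / [2, 7] / [3] / [6]
  Insert 6 (step 8): P = [1, 2, 6] / [3, 5, 8] / [4] / [7];  Q = [1, 4, 5] / [2, 7, 8] / [3] / [6]
Final shape: (3, 3, 1, 1).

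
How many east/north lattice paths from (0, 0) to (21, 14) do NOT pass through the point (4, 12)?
Number of paths = 2319648180

Total paths from (0, 0) to (21, 14): C(35, 21) = 2319959400. Paths through (4, 12): (paths (0, 0) → (4, 12)) × (paths (4, 12) → (21, 14)) = C(16, 4) · C(19, 17) = 1820 · 171 = 311220. Avoidance count = 2319959400 − 311220 = 2319648180.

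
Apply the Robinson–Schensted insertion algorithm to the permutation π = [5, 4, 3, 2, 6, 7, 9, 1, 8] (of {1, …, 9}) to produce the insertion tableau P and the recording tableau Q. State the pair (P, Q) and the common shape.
P = [1, 6, 7, 8] / [2, 9] / [3] / [4] / [5];  Q = [1, 5, 6, 7] / [2, 9] / [3] / [4] / [8];  common shape = (4, 2, 1, 1, 1)

Row-insert the values π_1, π_2, … into P one at a time, bumping the leftmost entry strictly greater than the inserted value down to the next row. The recording tableau Q records, in position (i, j), the step at which that cell was added to P.
  Insert 5 (step 1): P = [5];  Q = [1]
  Insert 4 (step 2): P = [4] / [5];  Q = [1] / [2]
  Insert 3 (step 3): P = [3] / [4] / [5];  Q = [1] / [2] / [3]
  Insert 2 (step 4): P = [2] / [3] / [4] / [5];  Q = [1] / [2] / [3] / [4]
  Insert 6 (step 5): P = [2, 6] / [3] / [4] / [5];  Q = [1, 5] / [2] / [3] / [4]
  Insert 7 (step 6): P = [2, 6, 7] / [3] / [4] / [5];  Q = [1, 5, 6] / [2] / [3] / [4]
  Insert 9 (step 7): P = [2, 6, 7, 9] / [3] / [4] / [5];  Q = [1, 5, 6, 7] / [2] / [3] / [4]
  Insert 1 (step 8): P = [1, 6, 7, 9] / [2] / [3] / [4] / [5];  Q = [1, 5, 6, 7] / [2] / [3] / [4] / [8]
  Insert 8 (step 9): P = [1, 6, 7, 8] / [2, 9] / [3] / [4] / [5];  Q = [1, 5, 6, 7] / [2, 9] / [3] / [4] / [8]
Final shape: (4, 2, 1, 1, 1).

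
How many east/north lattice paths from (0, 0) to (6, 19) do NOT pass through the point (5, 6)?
Number of paths = 170632

Total paths from (0, 0) to (6, 19): C(25, 6) = 177100. Paths through (5, 6): (paths (0, 0) → (5, 6)) × (paths (5, 6) → (6, 19)) = C(11, 5) · C(14, 1) = 462 · 14 = 6468. Avoidance count = 177100 − 6468 = 170632.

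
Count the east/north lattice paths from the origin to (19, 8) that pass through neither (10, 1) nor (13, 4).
Number of paths = 1640635

Inclusion–exclusion. Total paths: C(27, 19) = 2220075. Through P₁: C(11, 10)·C(16, 9) = 125840. Through P₂: C(17, 13)·C(10, 6) = 499800. Since P₁ is strictly southwest of P₂, a monotone path through both must visit P₁ then P₂; paths through both = C(11, 10)·C(6, 3)·C(10, 6) = 46200. Avoid both = 2220075 − 125840 − 499800 + 46200 = 1640635.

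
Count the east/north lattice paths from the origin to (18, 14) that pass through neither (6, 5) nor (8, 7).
Number of paths = 264401916

Inclusion–exclusion. Total paths: C(32, 18) = 471435600. Through P₁: C(11, 6)·C(21, 12) = 135795660. Through P₂: C(15, 8)·C(17, 10) = 125147880. Since P₁ is strictly southwest of P₂, a monotone path through both must visit P₁ then P₂; paths through both = C(11, 6)·C(4, 2)·C(17, 10) = 53909856. Avoid both = 471435600 − 135795660 − 125147880 + 53909856 = 264401916.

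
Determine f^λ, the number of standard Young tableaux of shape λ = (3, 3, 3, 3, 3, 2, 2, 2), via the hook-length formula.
# SYT of shape (3, 3, 3, 3, 3, 2, 2, 2) = 6466460

Hook-length formula: f^λ = n! / Π hook(c), product over all cells c of the Young diagram. For λ = (3, 3, 3, 3, 3, 2, 2, 2), n = 21 boxes. Hook lengths by row (left-to-right, top-to-bottom): [10, 9, 5]; [9, 8, 4]; [8, 7, 3]; [7, 6, 2]; [6, 5, 1]; [4, 3]; [3, 2]; [2, 1]. Product of hooks = 7900913664000. So f^λ = 21! / 7900913664000 = 51090942171709440000 / 7900913664000 = 6466460.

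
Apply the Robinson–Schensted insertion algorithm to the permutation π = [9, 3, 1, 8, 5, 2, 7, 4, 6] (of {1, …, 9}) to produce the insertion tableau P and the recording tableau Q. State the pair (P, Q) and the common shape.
P = [1, 2, 4, 6] / [3, 5, 7] / [8] / [9];  Q = [1, 4, 7, 9] / [2, 5, 8] / [3] / [6];  common shape = (4, 3, 1, 1)

Row-insert the values π_1, π_2, … into P one at a time, bumping the leftmost entry strictly greater than the inserted value down to the next row. The recording tableau Q records, in position (i, j), the step at which that cell was added to P.
  Insert 9 (step 1): P = [9];  Q = [1]
  Insert 3 (step 2): P = [3] / [9];  Q = [1] / [2]
  Insert 1 (step 3): P = [1] / [3] / [9];  Q = [1] / [2] / [3]
  Insert 8 (step 4): P = [1, 8] / [3] / [9];  Q = [1, 4] / [2] / [3]
  Insert 5 (step 5): P = [1, 5] / [3, 8] / [9];  Q = [1, 4] / [2, 5] / [3]
  Insert 2 (step 6): P = [1, 2] / [3, 5] / [8] / [9];  Q = [1, 4] / [2, 5] / [3] / [6]
  Insert 7 (step 7): P = [1, 2, 7] / [3, 5] / [8] / [9];  Q = [1, 4, 7] / [2, 5] / [3] / [6]
  Insert 4 (step 8): P = [1, 2, 4] / [3, 5, 7] / [8] / [9];  Q = [1, 4, 7] / [2, 5, 8] / [3] / [6]
  Insert 6 (step 9): P = [1, 2, 4, 6] / [3, 5, 7] / [8] / [9];  Q = [1, 4, 7, 9] / [2, 5, 8] / [3] / [6]
Final shape: (4, 3, 1, 1).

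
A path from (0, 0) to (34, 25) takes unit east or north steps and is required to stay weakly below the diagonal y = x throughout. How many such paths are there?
Number of paths = 8652572995721382

By the reflection principle (André's argument), the number of monotone paths to (34, 25) with n ≤ m that never go above y = x is C(59, 34) − C(59, 35) = 30284005485024837 − 21631432489303455 = 8652572995721382.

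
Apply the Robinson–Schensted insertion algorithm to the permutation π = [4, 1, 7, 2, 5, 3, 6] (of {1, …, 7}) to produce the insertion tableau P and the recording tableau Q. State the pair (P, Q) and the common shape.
P = [1, 2, 3, 6] / [4, 5] / [7];  Q = [1, 3, 5, 7] / [2, 4] / [6];  common shape = (4, 2, 1)

Row-insert the values π_1, π_2, … into P one at a time, bumping the leftmost entry strictly greater than the inserted value down to the next row. The recording tableau Q records, in position (i, j), the step at which that cell was added to P.
  Insert 4 (step 1): P = [4];  Q = [1]
  Insert 1 (step 2): P = [1] / [4];  Q = [1] / [2]
  Insert 7 (step 3): P = [1, 7] / [4];  Q = [1, 3] / [2]
  Insert 2 (step 4): P = [1, 2] / [4, 7];  Q = [1, 3] / [2, 4]
  Insert 5 (step 5): P = [1, 2, 5] / [4, 7];  Q = [1, 3, 5] / [2, 4]
  Insert 3 (step 6): P = [1, 2, 3] / [4, 5] / [7];  Q = [1, 3, 5] / [2, 4] / [6]
  Insert 6 (step 7): P = [1, 2, 3, 6] / [4, 5] / [7];  Q = [1, 3, 5, 7] / [2, 4] / [6]
Final shape: (4, 2, 1).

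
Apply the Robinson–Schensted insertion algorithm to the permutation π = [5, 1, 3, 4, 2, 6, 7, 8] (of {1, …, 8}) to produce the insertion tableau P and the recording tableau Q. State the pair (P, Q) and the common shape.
P = [1, 2, 4, 6, 7, 8] / [3] / [5];  Q = [1, 3, 4, 6, 7, 8] / [2] / [5];  common shape = (6, 1, 1)

Row-insert the values π_1, π_2, … into P one at a time, bumping the leftmost entry strictly greater than the inserted value down to the next row. The recording tableau Q records, in position (i, j), the step at which that cell was added to P.
  Insert 5 (step 1): P = [5];  Q = [1]
  Insert 1 (step 2): P = [1] / [5];  Q = [1] / [2]
  Insert 3 (step 3): P = [1, 3] / [5];  Q = [1, 3] / [2]
  Insert 4 (step 4): P = [1, 3, 4] / [5];  Q = [1, 3, 4] / [2]
  Insert 2 (step 5): P = [1, 2, 4] / [3] / [5];  Q = [1, 3, 4] / [2] / [5]
  Insert 6 (step 6): P = [1, 2, 4, 6] / [3] / [5];  Q = [1, 3, 4, 6] / [2] / [5]
  Insert 7 (step 7): P = [1, 2, 4, 6, 7] / [3] / [5];  Q = [1, 3, 4, 6, 7] / [2] / [5]
  Insert 8 (step 8): P = [1, 2, 4, 6, 7, 8] / [3] / [5];  Q = [1, 3, 4, 6, 7, 8] / [2] / [5]
Final shape: (6, 1, 1).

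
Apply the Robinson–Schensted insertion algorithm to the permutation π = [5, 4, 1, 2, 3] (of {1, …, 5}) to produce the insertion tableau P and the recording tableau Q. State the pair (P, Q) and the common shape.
P = [1, 2, 3] / [4] / [5];  Q = [1, 4, 5] / [2] / [3];  common shape = (3, 1, 1)

Row-insert the values π_1, π_2, … into P one at a time, bumping the leftmost entry strictly greater than the inserted value down to the next row. The recording tableau Q records, in position (i, j), the step at which that cell was added to P.
  Insert 5 (step 1): P = [5];  Q = [1]
  Insert 4 (step 2): P = [4] / [5];  Q = [1] / [2]
  Insert 1 (step 3): P = [1] / [4] / [5];  Q = [1] / [2] / [3]
  Insert 2 (step 4): P = [1, 2] / [4] / [5];  Q = [1, 4] / [2] / [3]
  Insert 3 (step 5): P = [1, 2, 3] / [4] / [5];  Q = [1, 4, 5] / [2] / [3]
Final shape: (3, 1, 1).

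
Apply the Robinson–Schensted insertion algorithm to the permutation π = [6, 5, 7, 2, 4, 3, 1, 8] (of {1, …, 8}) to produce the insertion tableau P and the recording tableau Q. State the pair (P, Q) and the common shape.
P = [1, 3, 8] / [2, 7] / [4] / [5] / [6];  Q = [1, 3, 8] / [2, 5] / [4] / [6] / [7];  common shape = (3, 2, 1, 1, 1)

Row-insert the values π_1, π_2, … into P one at a time, bumping the leftmost entry strictly greater than the inserted value down to the next row. The recording tableau Q records, in position (i, j), the step at which that cell was added to P.
  Insert 6 (step 1): P = [6];  Q = [1]
  Insert 5 (step 2): P = [5] / [6];  Q = [1] / [2]
  Insert 7 (step 3): P = [5, 7] / [6];  Q = [1, 3] / [2]
  Insert 2 (step 4): P = [2, 7] / [5] / [6];  Q = [1, 3] / [2] / [4]
  Insert 4 (step 5): P = [2, 4] / [5, 7] / [6];  Q = [1, 3] / [2, 5] / [4]
  Insert 3 (step 6): P = [2, 3] / [4, 7] / [5] / [6];  Q = [1, 3] / [2, 5] / [4] / [6]
  Insert 1 (step 7): P = [1, 3] / [2, 7] / [4] / [5] / [6];  Q = [1, 3] / [2, 5] / [4] / [6] / [7]
  Insert 8 (step 8): P = [1, 3, 8] / [2, 7] / [4] / [5] / [6];  Q = [1, 3, 8] / [2, 5] / [4] / [6] / [7]
Final shape: (3, 2, 1, 1, 1).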